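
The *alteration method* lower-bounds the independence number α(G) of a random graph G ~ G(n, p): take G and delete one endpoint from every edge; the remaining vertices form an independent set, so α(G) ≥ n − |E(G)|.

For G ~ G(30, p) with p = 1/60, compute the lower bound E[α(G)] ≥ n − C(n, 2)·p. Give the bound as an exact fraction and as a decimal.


E[|E(G)|] = C(30, 2)·p = 435 · (1/60) = 29/4.
E[α(G)] ≥ n − E[|E(G)|] = 30 − 29/4 = 91/4.
Numerically: ≈ 22.75000.
(This is only a lower bound; the true E[α(G)] may be larger.)

E[α(G)] ≥ 91/4 ≈ 22.75000.


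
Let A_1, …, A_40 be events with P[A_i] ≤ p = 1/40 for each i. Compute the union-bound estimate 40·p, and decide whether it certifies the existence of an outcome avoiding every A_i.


Union bound: P[∪_{i=1}^{40} A_i] ≤ Σ_i P[A_i] ≤ 40·p = 40·(1/40) = 1.
Numerically: 1 ≈ 1.00000.
Is 1 < 1? NO.
Since the bound 1 is ≥ 1, the union bound is uninformative here; it does NOT by itself certify existence.

40·p = 1 ≈ 1.00000; existence NOT certified by the union bound.


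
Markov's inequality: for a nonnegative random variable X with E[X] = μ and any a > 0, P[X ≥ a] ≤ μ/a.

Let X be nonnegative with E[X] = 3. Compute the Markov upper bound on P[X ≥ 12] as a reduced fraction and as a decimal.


μ = E[X] = 3, a = 12.
Markov: P[X ≥ 12] ≤ μ/a = (3)/12 = 1/4.
Numerically: ≈ 0.25000.
(Since a = 12 > μ = 3.00000, the bound 1/4 is < 1 and informative.)

P[X ≥ 12] ≤ 1/4 ≈ 0.25000.


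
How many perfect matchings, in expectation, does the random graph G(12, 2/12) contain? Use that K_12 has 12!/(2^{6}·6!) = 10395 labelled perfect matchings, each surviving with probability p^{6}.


K_12 has 12!/(2^{6}·6!) = 10395 labelled perfect matchings.
For each such perfect matching H, let X_H = 1 if all 6 edges of H are present in G. Then P[X_H = 1] = p^{6} = (1/6)^{6} = 1/46656.
Summing the indicators: E[X] = Σ_H E[X_H] = 10395 · p^{6} = 10395 · 1/46656 = 385/1728.
Numerically: E[X] ≈ 0.2228.

E[X] = 10395 · (1/6)^{6} = 385/1728 ≈ 0.2228.


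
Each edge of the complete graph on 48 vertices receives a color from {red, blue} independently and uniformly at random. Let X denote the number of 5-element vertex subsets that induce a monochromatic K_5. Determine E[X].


Let X = Σ_S X_S over the C(48, 5) = 1712304 subsets S of size 5, where X_S = 1 if the K_5 on S is monochromatic.
For a fixed S, the K_5 on S has C(5, 2) = 10 edges. P[all 10 edges red] = (1/2)^10, and likewise for blue, so P[monochromatic] = 2·(1/2)^10 = 2^{1 − 10} = 1/512.
By linearity: E[X] = C(48, 5) · 2^{1 − 10} = 1712304 · 1/512 = 107019/32.
Numerically: E[X] ≈ 3344.344.

E[X] = C(48,5)·2^(1−C(5,2)) = 107019/32 ≈ 3344.344.


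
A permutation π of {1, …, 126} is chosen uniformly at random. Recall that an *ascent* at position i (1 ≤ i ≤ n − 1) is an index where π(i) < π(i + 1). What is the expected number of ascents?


Write X = Σ X_I over i = 1, …, 125, with X_I the indicator of one ascent.
There are 125 indicators.
For each fixed i, the pair (π(i), π(i+1)) is a uniformly random ordered pair of distinct values from {1, …, 126}; by symmetry P[π(i) < π(i+1)] = 1/2.
By linearity: E[X] = 125 · (1/2) = (126 − 1) · (1/2) = 125/2 ≈ 62.5000.

E[X] = 125/2 = 62.5000.


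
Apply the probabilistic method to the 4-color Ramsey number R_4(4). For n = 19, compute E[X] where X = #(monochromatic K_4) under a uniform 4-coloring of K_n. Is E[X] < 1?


E[X] = C(19, 4) · 4^{1 − 6} = 3876 · 4^{−5} = 3876/1024.
As a reduced fraction: E[X] = 969/256 ≈ 3.7851562.
Is E[X] < 1? NO.
Since E[X] ≥ 1, the first-moment bound is inconclusive at n = 19; it does NOT by itself certify R_4(4) > 19.

E[X] = 969/256 ≈ 3.7851562; E[X] ≥ 1; first-moment method inconclusive here.


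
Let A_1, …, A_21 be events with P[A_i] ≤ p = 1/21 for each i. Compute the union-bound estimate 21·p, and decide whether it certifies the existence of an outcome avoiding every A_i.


Union bound: P[∪_{i=1}^{21} A_i] ≤ Σ_i P[A_i] ≤ 21·p = 21·(1/21) = 1.
Numerically: 1 ≈ 1.0000000.
Is 1 < 1? NO.
Since the bound 1 is ≥ 1, the union bound is uninformative here; it does NOT by itself certify existence.

21·p = 1 ≈ 1.0000000; existence NOT certified by the union bound.


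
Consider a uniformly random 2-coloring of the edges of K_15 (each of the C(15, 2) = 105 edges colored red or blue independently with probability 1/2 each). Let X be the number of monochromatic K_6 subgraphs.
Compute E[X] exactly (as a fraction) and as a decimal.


Let X = Σ_S X_S over the C(15, 6) = 5005 subsets S of size 6, where X_S = 1 if the K_6 on S is monochromatic.
For a fixed S, the K_6 on S has C(6, 2) = 15 edges. P[all 15 edges red] = (1/2)^15, and likewise for blue, so P[monochromatic] = 2·(1/2)^15 = 2^{1 − 15} = 1/16384.
Summing: E[X] = C(15, 6) · 2^{1 − 15} = 5005 · 1/16384 = 5005/16384.
Numerically: E[X] ≈ 0.3055.

E[X] = C(15,6)·2^(1−C(6,2)) = 5005/16384 ≈ 0.3055.


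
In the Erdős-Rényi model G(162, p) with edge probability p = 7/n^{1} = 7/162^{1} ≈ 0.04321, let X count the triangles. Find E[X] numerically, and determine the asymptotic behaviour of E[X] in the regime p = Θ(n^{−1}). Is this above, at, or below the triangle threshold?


Number of potential triangles: C(162, 3) = 695520.
Each occurs with probability p³ ≈ (0.04321)³ ≈ 8.0676877e-05.
By linearity: E[X] = C(162, 3)·p³ ≈ 695520 · 8.0676877e-05 ≈ 56.11238.
Here α = 1, so p = 7/n is exactly at the triangle threshold p ~ 1/n. Asymptotically E[X] → c³/6 = 7³/6 = 343/6 ≈ 57.16667, a bounded constant. In this regime the triangle count is asymptotically Poisson(c³/6).

E[X] ≈ 56.11238; in regime p = Θ(1/n^{1}) E[X] stays bounded (at the triangle threshold p ~ 1/n).


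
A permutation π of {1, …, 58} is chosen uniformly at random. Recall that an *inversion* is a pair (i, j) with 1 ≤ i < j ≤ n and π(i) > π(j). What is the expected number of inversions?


Write X = Σ X_I over the C(58, 2) = 1653 pairs i < j, with X_I the indicator of one inversion.
There are 1653 indicators.
For each fixed pair i < j, the values π(i) and π(j) are two distinct elements of {1, …, 58} in uniformly random order; by symmetry P[π(i) > π(j)] = 1/2.
By linearity: E[X] = 1653 · (1/2) = C(58, 2) · (1/2) = 1653/2 = 1653/2 ≈ 826.50000.

E[X] = 1653/2 = 826.50000.


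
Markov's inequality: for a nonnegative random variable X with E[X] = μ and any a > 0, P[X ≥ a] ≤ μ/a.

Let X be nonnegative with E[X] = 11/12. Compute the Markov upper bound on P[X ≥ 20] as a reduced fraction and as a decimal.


μ = E[X] = 11/12, a = 20.
Markov: P[X ≥ 20] ≤ μ/a = (11/12)/20 = 11/240.
Numerically: ≈ 0.046.
(Since a = 20 > μ = 0.917, the bound 11/240 is < 1 and informative.)

P[X ≥ 20] ≤ 11/240 ≈ 0.046.


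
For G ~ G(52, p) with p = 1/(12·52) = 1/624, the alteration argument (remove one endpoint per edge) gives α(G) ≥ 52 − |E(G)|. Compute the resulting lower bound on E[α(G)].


E[|E(G)|] = C(52, 2)·p = 1326 · (1/624) = 17/8.
E[α(G)] ≥ n − E[|E(G)|] = 52 − 17/8 = 399/8.
Numerically: ≈ 49.87500.
(This is only a lower bound; the true E[α(G)] may be larger.)

E[α(G)] ≥ 399/8 ≈ 49.87500.


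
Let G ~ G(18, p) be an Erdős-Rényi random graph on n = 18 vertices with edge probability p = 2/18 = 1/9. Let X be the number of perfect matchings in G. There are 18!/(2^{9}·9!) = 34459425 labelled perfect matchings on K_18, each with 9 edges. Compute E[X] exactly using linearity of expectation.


K_18 has 18!/(2^{9}·9!) = 34459425 labelled perfect matchings.
For each such perfect matching H, let X_H = 1 if all 9 edges of H are present in G. Then P[X_H = 1] = p^{9} = (1/9)^{9} = 1/387420489.
By linearity of expectation: E[X] = Σ_H E[X_H] = 34459425 · p^{9} = 34459425 · 1/387420489 = 425425/4782969.
Numerically: E[X] ≈ 0.088946.

E[X] = 34459425 · (1/9)^{9} = 425425/4782969 ≈ 0.088946.


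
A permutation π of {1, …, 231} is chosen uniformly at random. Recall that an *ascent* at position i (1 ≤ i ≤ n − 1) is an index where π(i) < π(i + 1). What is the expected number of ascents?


Write X = Σ X_I over i = 1, …, 230, with X_I the indicator of one ascent.
There are 230 indicators.
For each fixed i, the pair (π(i), π(i+1)) is a uniformly random ordered pair of distinct values from {1, …, 231}; by symmetry P[π(i) < π(i+1)] = 1/2.
By linearity: E[X] = 230 · (1/2) = (231 − 1) · (1/2) = 115 ≈ 115.000000.

E[X] = 115 = 115.000000.


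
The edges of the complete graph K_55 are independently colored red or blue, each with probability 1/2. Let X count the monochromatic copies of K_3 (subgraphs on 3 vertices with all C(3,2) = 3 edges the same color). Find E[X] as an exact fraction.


Let X = Σ_S X_S over the C(55, 3) = 26235 subsets S of size 3, where X_S = 1 if the K_3 on S is monochromatic.
For a fixed S, the K_3 on S has C(3, 2) = 3 edges. P[all 3 edges red] = (1/2)^3, and likewise for blue, so P[monochromatic] = 2·(1/2)^3 = 2^{1 − 3} = 1/4.
By linearity of expectation: E[X] = C(55, 3) · 2^{1 − 3} = 26235 · 1/4 = 26235/4.
Numerically: E[X] ≈ 6558.750000.

E[X] = C(55,3)·2^(1−C(3,2)) = 26235/4 ≈ 6558.750000.


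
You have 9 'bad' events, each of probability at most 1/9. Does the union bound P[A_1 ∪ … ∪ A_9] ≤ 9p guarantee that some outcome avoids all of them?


Union bound: P[∪_{i=1}^{9} A_i] ≤ Σ_i P[A_i] ≤ 9·p = 9·(1/9) = 1.
Numerically: 1 ≈ 1.000000.
Is 1 < 1? NO.
Since the bound 1 is ≥ 1, the union bound is uninformative here; it does NOT by itself certify existence.

9·p = 1 ≈ 1.000000; existence NOT certified by the union bound.


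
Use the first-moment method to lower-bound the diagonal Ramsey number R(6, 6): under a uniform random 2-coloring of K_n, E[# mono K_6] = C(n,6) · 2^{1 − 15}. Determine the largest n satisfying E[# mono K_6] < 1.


We need C(n, 6) · 2^{1 − 15} < 1, i.e. C(n, 6) < 2^{15 − 1} = 16384.
Check values of n near the boundary:
  n = 13: C(13, 6) = 1716; 1716 < 16384? YES
  n = 14: C(14, 6) = 3003; 3003 < 16384? YES
  n = 15: C(15, 6) = 5005; 5005 < 16384? YES
  n = 16: C(16, 6) = 8008; 8008 < 16384? YES
  n = 17: C(17, 6) = 12376; 12376 < 16384? YES
  n = 18: C(18, 6) = 18564; 18564 < 16384? NO
  n = 19: C(19, 6) = 27132; 27132 < 16384? NO
The largest n with C(n, 6) < 16384 is n = 17 (where E[X] = 1547/2048 ≈ 0.7554). Hence R(6, 6) > 17, i.e. R(6, 6) ≥ 18.

Largest n = 17; hence R(6, 6) > 17.


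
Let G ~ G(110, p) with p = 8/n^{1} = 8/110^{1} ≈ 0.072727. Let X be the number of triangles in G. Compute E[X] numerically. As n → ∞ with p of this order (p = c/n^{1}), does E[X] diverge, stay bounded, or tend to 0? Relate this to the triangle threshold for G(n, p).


Number of potential triangles: C(110, 3) = 215820.
Each occurs with probability p³ ≈ (0.072727)³ ≈ 3.8467318e-04.
By linearity: E[X] = C(110, 3)·p³ ≈ 215820 · 3.8467318e-04 ≈ 83.02017.
Here α = 1, so p = 8/n is exactly at the triangle threshold p ~ 1/n. Asymptotically E[X] → c³/6 = 8³/6 = 256/3 ≈ 85.33333, a bounded constant. In this regime the triangle count is asymptotically Poisson(c³/6).

E[X] ≈ 83.02017; in regime p = Θ(1/n^{1}) E[X] stays bounded (at the triangle threshold p ~ 1/n).


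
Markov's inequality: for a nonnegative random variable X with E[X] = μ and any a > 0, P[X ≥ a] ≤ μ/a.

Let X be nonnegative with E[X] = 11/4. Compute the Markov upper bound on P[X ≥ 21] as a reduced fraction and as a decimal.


μ = E[X] = 11/4, a = 21.
Markov: P[X ≥ 21] ≤ μ/a = (11/4)/21 = 11/84.
Numerically: ≈ 0.131.
(Since a = 21 > μ = 2.750, the bound 11/84 is < 1 and informative.)

P[X ≥ 21] ≤ 11/84 ≈ 0.131.


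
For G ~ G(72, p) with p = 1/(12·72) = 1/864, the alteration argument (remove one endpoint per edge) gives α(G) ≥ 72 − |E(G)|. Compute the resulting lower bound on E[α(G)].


E[|E(G)|] = C(72, 2)·p = 2556 · (1/864) = 71/24.
E[α(G)] ≥ n − E[|E(G)|] = 72 − 71/24 = 1657/24.
Numerically: ≈ 69.04167.
(This is only a lower bound; the true E[α(G)] may be larger.)

E[α(G)] ≥ 1657/24 ≈ 69.04167.


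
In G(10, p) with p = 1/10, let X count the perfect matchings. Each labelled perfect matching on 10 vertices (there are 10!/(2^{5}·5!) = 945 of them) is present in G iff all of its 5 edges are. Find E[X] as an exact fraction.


K_10 has 10!/(2^{5}·5!) = 945 labelled perfect matchings.
For each such perfect matching H, let X_H = 1 if all 5 edges of H are present in G. Then P[X_H = 1] = p^{5} = (1/10)^{5} = 1/100000.
Summing the indicators: E[X] = Σ_H E[X_H] = 945 · p^{5} = 945 · 1/100000 = 189/20000.
Numerically: E[X] ≈ 0.00945.

E[X] = 945 · (1/10)^{5} = 189/20000 ≈ 0.00945.


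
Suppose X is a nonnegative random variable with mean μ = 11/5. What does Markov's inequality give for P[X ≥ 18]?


μ = E[X] = 11/5, a = 18.
Markov: P[X ≥ 18] ≤ μ/a = (11/5)/18 = 11/90.
Numerically: ≈ 0.1222.
(Since a = 18 > μ = 2.2000, the bound 11/90 is < 1 and informative.)

P[X ≥ 18] ≤ 11/90 ≈ 0.1222.


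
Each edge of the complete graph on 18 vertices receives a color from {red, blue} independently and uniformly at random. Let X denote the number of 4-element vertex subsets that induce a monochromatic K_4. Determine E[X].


Let X = Σ_S X_S over the C(18, 4) = 3060 subsets S of size 4, where X_S = 1 if the K_4 on S is monochromatic.
For a fixed S, the K_4 on S has C(4, 2) = 6 edges. P[all 6 edges red] = (1/2)^6, and likewise for blue, so P[monochromatic] = 2·(1/2)^6 = 2^{1 − 6} = 1/32.
Summing: E[X] = C(18, 4) · 2^{1 − 6} = 3060 · 1/32 = 765/8.
Numerically: E[X] ≈ 95.62500.

E[X] = C(18,4)·2^(1−C(4,2)) = 765/8 ≈ 95.62500.


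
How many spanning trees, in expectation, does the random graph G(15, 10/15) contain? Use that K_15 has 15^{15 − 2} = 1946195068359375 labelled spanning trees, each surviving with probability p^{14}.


K_15 has 15^{15 − 2} = 1946195068359375 labelled spanning trees.
For each such spanning tree H, let X_H = 1 if all 14 edges of H are present in G. Then P[X_H = 1] = p^{14} = (2/3)^{14} = 16384/4782969.
By linearity of expectation: E[X] = Σ_H E[X_H] = 1946195068359375 · p^{14} = 1946195068359375 · 16384/4782969 = 20000000000000/3.
Numerically: E[X] ≈ 6.6667e+12.

E[X] = 1946195068359375 · (2/3)^{14} = 20000000000000/3 ≈ 6.6667e+12.


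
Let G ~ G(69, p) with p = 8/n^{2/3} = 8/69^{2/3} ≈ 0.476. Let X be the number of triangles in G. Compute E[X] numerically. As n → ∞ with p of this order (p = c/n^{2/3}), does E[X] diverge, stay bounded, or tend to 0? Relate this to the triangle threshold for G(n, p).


Number of potential triangles: C(69, 3) = 52394.
Each occurs with probability p³ ≈ (0.476)³ ≈ 1.07540e-01.
By linearity: E[X] = C(69, 3)·p³ ≈ 52394 · 1.07540e-01 ≈ 5634.473.
Since α = 2/3 < 1, p = c/n^{2/3} ≫ 1/n is above the triangle threshold p ~ 1/n. Asymptotically E[X] ~ (c³/6)·n^{3(1−α)} = (8³/6)·n^{1} → ∞; triangles are abundant w.h.p.

E[X] ≈ 5634.473; in regime p = Θ(1/n^{2/3}) E[X] diverges (above the triangle threshold p ~ 1/n).


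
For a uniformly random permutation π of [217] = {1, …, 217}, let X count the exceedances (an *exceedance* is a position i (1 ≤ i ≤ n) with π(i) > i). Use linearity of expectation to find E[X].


Write X = Σ_{i=1}^{217} X_i, where X_i = 1_{π(i) > i}.
For each fixed i, π(i) is uniform over {1, …, 217} (marginal of a uniform permutation), so P[π(i) > i] = (n − i)/n. Summing: Σ_{i=1}^{217} (n − i)/n = (0 + 1 + … + 216)/217 = 217(217 − 1)/(2·217) = (217 − 1)/2.
Hence E[X] = Σ_{i=1}^{217} (217 − i)/217 = 108 ≈ 108.0000.

E[X] = 108 = 108.0000.


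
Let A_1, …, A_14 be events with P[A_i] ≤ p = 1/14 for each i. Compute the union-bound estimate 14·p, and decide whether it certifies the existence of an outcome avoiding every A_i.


Union bound: P[∪_{i=1}^{14} A_i] ≤ Σ_i P[A_i] ≤ 14·p = 14·(1/14) = 1.
Numerically: 1 ≈ 1.000.
Is 1 < 1? NO.
Since the bound 1 is ≥ 1, the union bound is uninformative here; it does NOT by itself certify existence.

14·p = 1 ≈ 1.000; existence NOT certified by the union bound.


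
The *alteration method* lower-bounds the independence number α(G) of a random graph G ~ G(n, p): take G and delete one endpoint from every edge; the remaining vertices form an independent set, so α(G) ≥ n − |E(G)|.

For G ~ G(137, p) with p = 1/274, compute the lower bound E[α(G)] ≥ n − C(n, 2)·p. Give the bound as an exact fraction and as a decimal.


E[|E(G)|] = C(137, 2)·p = 9316 · (1/274) = 34.
E[α(G)] ≥ n − E[|E(G)|] = 137 − 34 = 103.
Numerically: ≈ 103.0000.
(This is only a lower bound; the true E[α(G)] may be larger.)

E[α(G)] ≥ 103 ≈ 103.0000.


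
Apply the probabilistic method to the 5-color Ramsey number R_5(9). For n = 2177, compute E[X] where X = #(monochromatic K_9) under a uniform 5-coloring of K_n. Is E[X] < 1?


E[X] = C(2177, 9) · 5^{1 − 36} = 2976951400847999984172400 · 5^{−35} = 2976951400847999984172400/2910383045673370361328125.
As a reduced fraction: E[X] = 119078056033919999366896/116415321826934814453125 ≈ 1.022873.
Is E[X] < 1? NO.
Since E[X] ≥ 1, the first-moment bound is inconclusive at n = 2177; it does NOT by itself certify R_5(9) > 2177.

E[X] = 119078056033919999366896/116415321826934814453125 ≈ 1.022873; E[X] ≥ 1; first-moment method inconclusive here.


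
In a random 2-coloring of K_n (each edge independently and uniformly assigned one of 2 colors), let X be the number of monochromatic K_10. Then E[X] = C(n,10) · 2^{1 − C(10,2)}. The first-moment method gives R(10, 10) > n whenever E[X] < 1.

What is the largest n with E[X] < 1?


We need C(n, 10) · 2^{1 − 45} < 1, i.e. C(n, 10) < 2^{45 − 1} = 17592186044416.
Check values of n near the boundary:
  n = 95: C(95, 10) = 10104934117421; 10104934117421 < 17592186044416? YES
  n = 96: C(96, 10) = 11279926456656; 11279926456656 < 17592186044416? YES
  n = 97: C(97, 10) = 12576469727536; 12576469727536 < 17592186044416? YES
  n = 98: C(98, 10) = 14005614014756; 14005614014756 < 17592186044416? YES
  n = 99: C(99, 10) = 15579278510796; 15579278510796 < 17592186044416? YES
  n = 100: C(100, 10) = 17310309456440; 17310309456440 < 17592186044416? YES
  n = 101: C(101, 10) = 19212541264840; 19212541264840 < 17592186044416? NO
  n = 102: C(102, 10) = 21300860967540; 21300860967540 < 17592186044416? NO
The largest n with C(n, 10) < 17592186044416 is n = 100 (where E[X] = 2163788682055/2199023255552 ≈ 0.984). Hence R(10, 10) > 100, i.e. R(10, 10) ≥ 101.

Largest n = 100; hence R(10, 10) > 100.


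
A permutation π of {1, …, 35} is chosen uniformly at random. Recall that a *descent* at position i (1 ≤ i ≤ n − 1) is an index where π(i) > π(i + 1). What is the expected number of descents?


Write X = Σ X_I over i = 1, …, 34, with X_I the indicator of one descent.
There are 34 indicators.
For each fixed i, the pair (π(i), π(i+1)) is a uniformly random ordered pair of distinct values from {1, …, 35}; by symmetry P[π(i) > π(i+1)] = 1/2.
By linearity: E[X] = 34 · (1/2) = (35 − 1) · (1/2) = 17 ≈ 17.00000.

E[X] = 17 = 17.00000.


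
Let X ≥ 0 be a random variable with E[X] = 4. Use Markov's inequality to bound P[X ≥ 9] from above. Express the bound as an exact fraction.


μ = E[X] = 4, a = 9.
Markov: P[X ≥ 9] ≤ μ/a = (4)/9 = 4/9.
Numerically: ≈ 0.444444.
(Since a = 9 > μ = 4.000000, the bound 4/9 is < 1 and informative.)

P[X ≥ 9] ≤ 4/9 ≈ 0.444444.


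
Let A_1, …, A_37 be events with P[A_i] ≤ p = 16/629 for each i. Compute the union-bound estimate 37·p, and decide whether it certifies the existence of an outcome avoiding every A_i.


Union bound: P[∪_{i=1}^{37} A_i] ≤ Σ_i P[A_i] ≤ 37·p = 37·(16/629) = 16/17.
Numerically: 16/17 ≈ 0.9412.
Is 16/17 < 1? YES.
Since P[∪ A_i] ≤ 16/17 < 1, the complement has P[∩ A_i^c] ≥ 1 − 16/17 = 1/17 > 0, so some outcome avoids every A_i.

37·p = 16/17 ≈ 0.9412; existence CERTIFIED by the union bound.


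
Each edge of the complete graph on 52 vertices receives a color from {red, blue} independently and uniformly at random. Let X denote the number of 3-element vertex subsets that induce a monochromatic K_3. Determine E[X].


Let X = Σ_S X_S over the C(52, 3) = 22100 subsets S of size 3, where X_S = 1 if the K_3 on S is monochromatic.
For a fixed S, the K_3 on S has C(3, 2) = 3 edges. P[all 3 edges red] = (1/2)^3, and likewise for blue, so P[monochromatic] = 2·(1/2)^3 = 2^{1 − 3} = 1/4.
By linearity of expectation: E[X] = C(52, 3) · 2^{1 − 3} = 22100 · 1/4 = 5525.
Numerically: E[X] ≈ 5525.00000.

E[X] = C(52,3)·2^(1−C(3,2)) = 5525 ≈ 5525.00000.


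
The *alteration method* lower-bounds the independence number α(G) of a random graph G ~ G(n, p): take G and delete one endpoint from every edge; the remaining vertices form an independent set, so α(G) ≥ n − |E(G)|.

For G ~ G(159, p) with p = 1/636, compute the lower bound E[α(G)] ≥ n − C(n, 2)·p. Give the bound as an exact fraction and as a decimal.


E[|E(G)|] = C(159, 2)·p = 12561 · (1/636) = 79/4.
E[α(G)] ≥ n − E[|E(G)|] = 159 − 79/4 = 557/4.
Numerically: ≈ 139.25000.
(This is only a lower bound; the true E[α(G)] may be larger.)

E[α(G)] ≥ 557/4 ≈ 139.25000.


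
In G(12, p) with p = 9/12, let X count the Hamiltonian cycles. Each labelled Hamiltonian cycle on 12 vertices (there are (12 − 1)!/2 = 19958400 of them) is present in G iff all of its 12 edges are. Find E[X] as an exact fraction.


K_12 has (12 − 1)!/2 = 19958400 labelled Hamiltonian cycles.
For each such Hamiltonian cycle H, let X_H = 1 if all 12 edges of H are present in G. Then P[X_H = 1] = p^{12} = (3/4)^{12} = 531441/16777216.
Summing the indicators: E[X] = Σ_H E[X_H] = 19958400 · p^{12} = 19958400 · 531441/16777216 = 82864937925/131072.
Numerically: E[X] ≈ 6.3221e+05.

E[X] = 19958400 · (3/4)^{12} = 82864937925/131072 ≈ 6.3221e+05.


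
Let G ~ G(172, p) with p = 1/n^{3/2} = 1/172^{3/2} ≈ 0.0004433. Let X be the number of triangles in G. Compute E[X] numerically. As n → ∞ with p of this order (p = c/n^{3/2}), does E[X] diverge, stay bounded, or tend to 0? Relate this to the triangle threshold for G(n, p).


Number of potential triangles: C(172, 3) = 833340.
Each occurs with probability p³ ≈ (0.0004433)³ ≈ 8.712083e-11.
By linearity: E[X] = C(172, 3)·p³ ≈ 833340 · 8.712083e-11 ≈ 0.0001.
Since α = 3/2 > 1, p = c/n^{3/2} = o(1/n) is below the triangle threshold p ~ 1/n. Asymptotically E[X] ~ (c³/6)·n^{3(1−α)} = (1³/6)·n^{-1.5} → 0, so by Markov's inequality G has no triangles w.h.p.

E[X] ≈ 0.0001; in regime p = Θ(1/n^{3/2}) E[X] tends to 0 (below the triangle threshold p ~ 1/n).


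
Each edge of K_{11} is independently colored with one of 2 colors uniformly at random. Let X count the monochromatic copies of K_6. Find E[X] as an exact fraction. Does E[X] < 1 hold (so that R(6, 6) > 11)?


E[X] = C(11, 6) · 2^{1 − 15} = 462 · 2^{−14} = 462/16384.
As a reduced fraction: E[X] = 231/8192 ≈ 0.0282.
Is E[X] < 1? YES.
Since E[X] < 1, there exists a 2-coloring of K_{11} with no monochromatic K_6; hence R(6, 6) > 11.

E[X] = 231/8192 ≈ 0.0282; E[X] < 1, so R(6, 6) > 11.


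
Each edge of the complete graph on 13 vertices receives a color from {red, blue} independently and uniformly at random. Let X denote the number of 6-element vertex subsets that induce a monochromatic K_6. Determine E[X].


Let X = Σ_S X_S over the C(13, 6) = 1716 subsets S of size 6, where X_S = 1 if the K_6 on S is monochromatic.
For a fixed S, the K_6 on S has C(6, 2) = 15 edges. P[all 15 edges red] = (1/2)^15, and likewise for blue, so P[monochromatic] = 2·(1/2)^15 = 2^{1 − 15} = 1/16384.
By linearity: E[X] = C(13, 6) · 2^{1 − 15} = 1716 · 1/16384 = 429/4096.
Numerically: E[X] ≈ 0.1047.

E[X] = C(13,6)·2^(1−C(6,2)) = 429/4096 ≈ 0.1047.


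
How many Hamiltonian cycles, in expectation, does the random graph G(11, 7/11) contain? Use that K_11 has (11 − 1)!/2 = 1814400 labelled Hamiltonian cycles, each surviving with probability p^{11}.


K_11 has (11 − 1)!/2 = 1814400 labelled Hamiltonian cycles.
For each such Hamiltonian cycle H, let X_H = 1 if all 11 edges of H are present in G. Then P[X_H = 1] = p^{11} = (7/11)^{11} = 1977326743/285311670611.
By linearity of expectation: E[X] = Σ_H E[X_H] = 1814400 · p^{11} = 1814400 · 1977326743/285311670611 = 3587661642499200/285311670611.
Numerically: E[X] ≈ 1.26e+04.

E[X] = 1814400 · (7/11)^{11} = 3587661642499200/285311670611 ≈ 1.26e+04.


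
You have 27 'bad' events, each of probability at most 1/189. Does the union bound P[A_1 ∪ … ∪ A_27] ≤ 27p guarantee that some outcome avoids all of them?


Union bound: P[∪_{i=1}^{27} A_i] ≤ Σ_i P[A_i] ≤ 27·p = 27·(1/189) = 1/7.
Numerically: 1/7 ≈ 0.143.
Is 1/7 < 1? YES.
Since P[∪ A_i] ≤ 1/7 < 1, the complement has P[∩ A_i^c] ≥ 1 − 1/7 = 6/7 > 0, so some outcome avoids every A_i.

27·p = 1/7 ≈ 0.143; existence CERTIFIED by the union bound.


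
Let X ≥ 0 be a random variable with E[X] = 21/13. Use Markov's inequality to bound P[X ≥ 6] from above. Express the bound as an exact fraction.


μ = E[X] = 21/13, a = 6.
Markov: P[X ≥ 6] ≤ μ/a = (21/13)/6 = 7/26.
Numerically: ≈ 0.269231.
(Since a = 6 > μ = 1.615385, the bound 7/26 is < 1 and informative.)

P[X ≥ 6] ≤ 7/26 ≈ 0.269231.


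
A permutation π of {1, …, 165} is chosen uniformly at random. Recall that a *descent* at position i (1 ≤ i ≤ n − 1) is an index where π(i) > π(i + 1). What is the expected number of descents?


Write X = Σ X_I over i = 1, …, 164, with X_I the indicator of one descent.
There are 164 indicators.
For each fixed i, the pair (π(i), π(i+1)) is a uniformly random ordered pair of distinct values from {1, …, 165}; by symmetry P[π(i) > π(i+1)] = 1/2.
By linearity: E[X] = 164 · (1/2) = (165 − 1) · (1/2) = 82 ≈ 82.0000.

E[X] = 82 = 82.0000.


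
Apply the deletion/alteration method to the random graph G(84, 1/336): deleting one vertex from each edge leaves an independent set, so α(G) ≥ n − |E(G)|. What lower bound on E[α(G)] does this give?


E[|E(G)|] = C(84, 2)·p = 3486 · (1/336) = 83/8.
E[α(G)] ≥ n − E[|E(G)|] = 84 − 83/8 = 589/8.
Numerically: ≈ 73.6250.
(This is only a lower bound; the true E[α(G)] may be larger.)

E[α(G)] ≥ 589/8 ≈ 73.6250.


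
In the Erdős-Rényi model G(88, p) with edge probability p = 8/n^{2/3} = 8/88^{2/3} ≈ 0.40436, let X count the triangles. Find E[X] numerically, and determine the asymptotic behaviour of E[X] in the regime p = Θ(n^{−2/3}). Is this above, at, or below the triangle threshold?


Number of potential triangles: C(88, 3) = 109736.
Each occurs with probability p³ ≈ (0.40436)³ ≈ 6.6115702e-02.
By linearity: E[X] = C(88, 3)·p³ ≈ 109736 · 6.6115702e-02 ≈ 7255.27273.
Since α = 2/3 < 1, p = c/n^{2/3} ≫ 1/n is above the triangle threshold p ~ 1/n. Asymptotically E[X] ~ (c³/6)·n^{3(1−α)} = (8³/6)·n^{1} → ∞; triangles are abundant w.h.p.

E[X] ≈ 7255.27273; in regime p = Θ(1/n^{2/3}) E[X] diverges (above the triangle threshold p ~ 1/n).


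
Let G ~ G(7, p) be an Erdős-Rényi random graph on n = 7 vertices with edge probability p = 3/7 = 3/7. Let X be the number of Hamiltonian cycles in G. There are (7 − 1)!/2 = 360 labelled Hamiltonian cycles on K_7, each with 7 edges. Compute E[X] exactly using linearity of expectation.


K_7 has (7 − 1)!/2 = 360 labelled Hamiltonian cycles.
For each such Hamiltonian cycle H, let X_H = 1 if all 7 edges of H are present in G. Then P[X_H = 1] = p^{7} = (3/7)^{7} = 2187/823543.
Summing the indicators: E[X] = Σ_H E[X_H] = 360 · p^{7} = 360 · 2187/823543 = 787320/823543.
Numerically: E[X] ≈ 0.956016.

E[X] = 360 · (3/7)^{7} = 787320/823543 ≈ 0.956016.


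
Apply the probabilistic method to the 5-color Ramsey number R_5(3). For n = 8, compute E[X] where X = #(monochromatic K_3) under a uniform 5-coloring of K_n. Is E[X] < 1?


E[X] = C(8, 3) · 5^{1 − 3} = 56 · 5^{−2} = 56/25.
As a reduced fraction: E[X] = 56/25 ≈ 2.240000.
Is E[X] < 1? NO.
Since E[X] ≥ 1, the first-moment bound is inconclusive at n = 8; it does NOT by itself certify R_5(3) > 8.

E[X] = 56/25 ≈ 2.240000; E[X] ≥ 1; first-moment method inconclusive here.


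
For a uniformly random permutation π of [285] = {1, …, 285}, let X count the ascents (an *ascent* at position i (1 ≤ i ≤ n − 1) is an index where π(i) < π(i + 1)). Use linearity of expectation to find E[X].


Write X = Σ X_I over i = 1, …, 284, with X_I the indicator of one ascent.
There are 284 indicators.
For each fixed i, the pair (π(i), π(i+1)) is a uniformly random ordered pair of distinct values from {1, …, 285}; by symmetry P[π(i) < π(i+1)] = 1/2.
By linearity: E[X] = 284 · (1/2) = (285 − 1) · (1/2) = 142 ≈ 142.000.

E[X] = 142 = 142.000.


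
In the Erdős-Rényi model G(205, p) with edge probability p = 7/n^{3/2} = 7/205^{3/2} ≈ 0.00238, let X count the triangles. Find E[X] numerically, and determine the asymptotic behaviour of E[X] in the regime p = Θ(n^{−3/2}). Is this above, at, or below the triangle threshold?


Number of potential triangles: C(205, 3) = 1414910.
Each occurs with probability p³ ≈ (0.00238)³ ≈ 1.35644e-08.
By linearity: E[X] = C(205, 3)·p³ ≈ 1414910 · 1.35644e-08 ≈ 0.019.
Since α = 3/2 > 1, p = c/n^{3/2} = o(1/n) is below the triangle threshold p ~ 1/n. Asymptotically E[X] ~ (c³/6)·n^{3(1−α)} = (7³/6)·n^{-1.5} → 0, so by Markov's inequality G has no triangles w.h.p.

E[X] ≈ 0.019; in regime p = Θ(1/n^{3/2}) E[X] tends to 0 (below the triangle threshold p ~ 1/n).


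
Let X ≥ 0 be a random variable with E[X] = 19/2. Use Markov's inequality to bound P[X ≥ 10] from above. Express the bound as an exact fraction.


μ = E[X] = 19/2, a = 10.
Markov: P[X ≥ 10] ≤ μ/a = (19/2)/10 = 19/20.
Numerically: ≈ 0.950.
(Since a = 10 > μ = 9.500, the bound 19/20 is < 1 and informative.)

P[X ≥ 10] ≤ 19/20 ≈ 0.950.


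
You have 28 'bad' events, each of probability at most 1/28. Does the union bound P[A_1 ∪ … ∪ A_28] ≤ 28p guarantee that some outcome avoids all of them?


Union bound: P[∪_{i=1}^{28} A_i] ≤ Σ_i P[A_i] ≤ 28·p = 28·(1/28) = 1.
Numerically: 1 ≈ 1.00000.
Is 1 < 1? NO.
Since the bound 1 is ≥ 1, the union bound is uninformative here; it does NOT by itself certify existence.

28·p = 1 ≈ 1.00000; existence NOT certified by the union bound.


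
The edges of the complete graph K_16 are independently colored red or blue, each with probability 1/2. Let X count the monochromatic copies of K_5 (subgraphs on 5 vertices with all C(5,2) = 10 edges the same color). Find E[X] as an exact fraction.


Let X = Σ_S X_S over the C(16, 5) = 4368 subsets S of size 5, where X_S = 1 if the K_5 on S is monochromatic.
For a fixed S, the K_5 on S has C(5, 2) = 10 edges. P[all 10 edges red] = (1/2)^10, and likewise for blue, so P[monochromatic] = 2·(1/2)^10 = 2^{1 − 10} = 1/512.
By linearity of expectation: E[X] = C(16, 5) · 2^{1 − 10} = 4368 · 1/512 = 273/32.
Numerically: E[X] ≈ 8.53125.

E[X] = C(16,5)·2^(1−C(5,2)) = 273/32 ≈ 8.53125.


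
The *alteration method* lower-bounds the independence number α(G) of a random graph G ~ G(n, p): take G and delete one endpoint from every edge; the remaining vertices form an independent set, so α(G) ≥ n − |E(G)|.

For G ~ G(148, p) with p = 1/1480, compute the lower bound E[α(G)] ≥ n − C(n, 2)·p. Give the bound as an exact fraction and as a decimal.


E[|E(G)|] = C(148, 2)·p = 10878 · (1/1480) = 147/20.
E[α(G)] ≥ n − E[|E(G)|] = 148 − 147/20 = 2813/20.
Numerically: ≈ 140.650000.
(This is only a lower bound; the true E[α(G)] may be larger.)

E[α(G)] ≥ 2813/20 ≈ 140.650000.


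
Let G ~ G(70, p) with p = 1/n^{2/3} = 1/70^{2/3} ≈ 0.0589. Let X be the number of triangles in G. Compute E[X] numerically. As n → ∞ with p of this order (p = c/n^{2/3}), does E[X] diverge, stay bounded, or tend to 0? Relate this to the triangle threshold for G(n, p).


Number of potential triangles: C(70, 3) = 54740.
Each occurs with probability p³ ≈ (0.0589)³ ≈ 2.04082e-04.
By linearity: E[X] = C(70, 3)·p³ ≈ 54740 · 2.04082e-04 ≈ 11.171.
Since α = 2/3 < 1, p = c/n^{2/3} ≫ 1/n is above the triangle threshold p ~ 1/n. Asymptotically E[X] ~ (c³/6)·n^{3(1−α)} = (1³/6)·n^{1} → ∞; triangles are abundant w.h.p.

E[X] ≈ 11.171; in regime p = Θ(1/n^{2/3}) E[X] diverges (above the triangle threshold p ~ 1/n).


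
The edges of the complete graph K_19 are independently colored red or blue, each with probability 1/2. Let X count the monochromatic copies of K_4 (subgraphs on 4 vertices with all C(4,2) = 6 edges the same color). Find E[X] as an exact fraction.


Let X = Σ_S X_S over the C(19, 4) = 3876 subsets S of size 4, where X_S = 1 if the K_4 on S is monochromatic.
For a fixed S, the K_4 on S has C(4, 2) = 6 edges. P[all 6 edges red] = (1/2)^6, and likewise for blue, so P[monochromatic] = 2·(1/2)^6 = 2^{1 − 6} = 1/32.
By linearity of expectation: E[X] = C(19, 4) · 2^{1 − 6} = 3876 · 1/32 = 969/8.
Numerically: E[X] ≈ 121.125.

E[X] = C(19,4)·2^(1−C(4,2)) = 969/8 ≈ 121.125.


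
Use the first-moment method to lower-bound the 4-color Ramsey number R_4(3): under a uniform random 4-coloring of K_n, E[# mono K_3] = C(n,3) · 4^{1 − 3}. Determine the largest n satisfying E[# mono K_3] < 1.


We need C(n, 3) · 4^{1 − 3} < 1, i.e. C(n, 3) < 4^{3 − 1} = 16.
Check values of n near the boundary:
  n = 3: C(3, 3) = 1; 1 < 16? YES
  n = 4: C(4, 3) = 4; 4 < 16? YES
  n = 5: C(5, 3) = 10; 10 < 16? YES
  n = 6: C(6, 3) = 20; 20 < 16? NO
  n = 7: C(7, 3) = 35; 35 < 16? NO
  n = 8: C(8, 3) = 56; 56 < 16? NO
The largest n with C(n, 3) < 16 is n = 5 (where E[X] = 5/8 ≈ 0.62500). Hence R_4(3) > 5, i.e. R_4(3) ≥ 6.

Largest n = 5; hence R_4(3) > 5.


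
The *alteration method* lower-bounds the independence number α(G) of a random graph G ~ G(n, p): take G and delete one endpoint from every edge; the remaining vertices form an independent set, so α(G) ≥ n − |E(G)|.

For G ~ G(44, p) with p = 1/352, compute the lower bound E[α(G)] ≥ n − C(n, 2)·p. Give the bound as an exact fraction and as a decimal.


E[|E(G)|] = C(44, 2)·p = 946 · (1/352) = 43/16.
E[α(G)] ≥ n − E[|E(G)|] = 44 − 43/16 = 661/16.
Numerically: ≈ 41.312500.
(This is only a lower bound; the true E[α(G)] may be larger.)

E[α(G)] ≥ 661/16 ≈ 41.312500.


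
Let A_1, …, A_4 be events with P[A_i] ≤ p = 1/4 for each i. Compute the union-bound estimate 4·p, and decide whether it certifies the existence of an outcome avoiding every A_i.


Union bound: P[∪_{i=1}^{4} A_i] ≤ Σ_i P[A_i] ≤ 4·p = 4·(1/4) = 1.
Numerically: 1 ≈ 1.000.
Is 1 < 1? NO.
Since the bound 1 is ≥ 1, the union bound is uninformative here; it does NOT by itself certify existence.

4·p = 1 ≈ 1.000; existence NOT certified by the union bound.


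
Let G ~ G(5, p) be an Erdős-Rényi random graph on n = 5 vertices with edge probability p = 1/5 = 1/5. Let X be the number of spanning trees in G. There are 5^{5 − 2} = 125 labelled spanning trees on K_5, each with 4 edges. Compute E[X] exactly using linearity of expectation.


K_5 has 5^{5 − 2} = 125 labelled spanning trees.
For each such spanning tree H, let X_H = 1 if all 4 edges of H are present in G. Then P[X_H = 1] = p^{4} = (1/5)^{4} = 1/625.
Summing the indicators: E[X] = Σ_H E[X_H] = 125 · p^{4} = 125 · 1/625 = 1/5.
Numerically: E[X] ≈ 0.2.

E[X] = 125 · (1/5)^{4} = 1/5 ≈ 0.2.


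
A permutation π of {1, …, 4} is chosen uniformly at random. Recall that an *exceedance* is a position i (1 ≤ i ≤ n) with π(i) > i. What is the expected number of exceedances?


Write X = Σ_{i=1}^{4} X_i, where X_i = 1_{π(i) > i}.
For each fixed i, π(i) is uniform over {1, …, 4} (marginal of a uniform permutation), so P[π(i) > i] = (n − i)/n. Summing: Σ_{i=1}^{4} (n − i)/n = (0 + 1 + … + 3)/4 = 4(4 − 1)/(2·4) = (4 − 1)/2.
Hence E[X] = Σ_{i=1}^{4} (4 − i)/4 = 3/2 ≈ 1.50000.

E[X] = 3/2 = 1.50000.


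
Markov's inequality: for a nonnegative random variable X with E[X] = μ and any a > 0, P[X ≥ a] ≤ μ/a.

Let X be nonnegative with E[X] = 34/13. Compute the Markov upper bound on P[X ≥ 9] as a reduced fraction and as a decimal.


μ = E[X] = 34/13, a = 9.
Markov: P[X ≥ 9] ≤ μ/a = (34/13)/9 = 34/117.
Numerically: ≈ 0.291.
(Since a = 9 > μ = 2.615, the bound 34/117 is < 1 and informative.)

P[X ≥ 9] ≤ 34/117 ≈ 0.291.


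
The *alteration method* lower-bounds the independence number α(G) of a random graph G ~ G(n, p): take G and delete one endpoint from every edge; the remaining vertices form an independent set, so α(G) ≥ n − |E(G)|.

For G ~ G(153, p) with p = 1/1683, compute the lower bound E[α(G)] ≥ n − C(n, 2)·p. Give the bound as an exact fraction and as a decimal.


E[|E(G)|] = C(153, 2)·p = 11628 · (1/1683) = 76/11.
E[α(G)] ≥ n − E[|E(G)|] = 153 − 76/11 = 1607/11.
Numerically: ≈ 146.091.
(This is only a lower bound; the true E[α(G)] may be larger.)

E[α(G)] ≥ 1607/11 ≈ 146.091.


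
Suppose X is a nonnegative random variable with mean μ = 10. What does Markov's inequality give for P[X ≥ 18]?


μ = E[X] = 10, a = 18.
Markov: P[X ≥ 18] ≤ μ/a = (10)/18 = 5/9.
Numerically: ≈ 0.5556.
(Since a = 18 > μ = 10.0000, the bound 5/9 is < 1 and informative.)

P[X ≥ 18] ≤ 5/9 ≈ 0.5556.


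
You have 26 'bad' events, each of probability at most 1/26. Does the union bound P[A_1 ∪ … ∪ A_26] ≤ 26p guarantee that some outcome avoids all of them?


Union bound: P[∪_{i=1}^{26} A_i] ≤ Σ_i P[A_i] ≤ 26·p = 26·(1/26) = 1.
Numerically: 1 ≈ 1.0000000.
Is 1 < 1? NO.
Since the bound 1 is ≥ 1, the union bound is uninformative here; it does NOT by itself certify existence.

26·p = 1 ≈ 1.0000000; existence NOT certified by the union bound.


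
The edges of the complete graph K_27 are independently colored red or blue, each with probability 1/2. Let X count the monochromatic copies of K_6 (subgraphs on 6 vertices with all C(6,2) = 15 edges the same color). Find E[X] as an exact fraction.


Let X = Σ_S X_S over the C(27, 6) = 296010 subsets S of size 6, where X_S = 1 if the K_6 on S is monochromatic.
For a fixed S, the K_6 on S has C(6, 2) = 15 edges. P[all 15 edges red] = (1/2)^15, and likewise for blue, so P[monochromatic] = 2·(1/2)^15 = 2^{1 − 15} = 1/16384.
By linearity of expectation: E[X] = C(27, 6) · 2^{1 − 15} = 296010 · 1/16384 = 148005/8192.
Numerically: E[X] ≈ 18.067017.

E[X] = C(27,6)·2^(1−C(6,2)) = 148005/8192 ≈ 18.067017.


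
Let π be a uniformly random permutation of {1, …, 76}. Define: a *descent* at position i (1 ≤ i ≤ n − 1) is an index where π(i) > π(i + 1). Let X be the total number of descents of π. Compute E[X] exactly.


Write X = Σ X_I over i = 1, …, 75, with X_I the indicator of one descent.
There are 75 indicators.
For each fixed i, the pair (π(i), π(i+1)) is a uniformly random ordered pair of distinct values from {1, …, 76}; by symmetry P[π(i) > π(i+1)] = 1/2.
By linearity: E[X] = 75 · (1/2) = (76 − 1) · (1/2) = 75/2 ≈ 37.50000.

E[X] = 75/2 = 37.50000.


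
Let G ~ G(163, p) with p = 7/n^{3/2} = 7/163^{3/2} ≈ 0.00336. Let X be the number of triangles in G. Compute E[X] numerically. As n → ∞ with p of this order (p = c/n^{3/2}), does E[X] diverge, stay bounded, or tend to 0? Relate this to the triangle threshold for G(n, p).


Number of potential triangles: C(163, 3) = 708561.
Each occurs with probability p³ ≈ (0.00336)³ ≈ 3.80583e-08.
By linearity: E[X] = C(163, 3)·p³ ≈ 708561 · 3.80583e-08 ≈ 0.027.
Since α = 3/2 > 1, p = c/n^{3/2} = o(1/n) is below the triangle threshold p ~ 1/n. Asymptotically E[X] ~ (c³/6)·n^{3(1−α)} = (7³/6)·n^{-1.5} → 0, so by Markov's inequality G has no triangles w.h.p.

E[X] ≈ 0.027; in regime p = Θ(1/n^{3/2}) E[X] tends to 0 (below the triangle threshold p ~ 1/n).
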